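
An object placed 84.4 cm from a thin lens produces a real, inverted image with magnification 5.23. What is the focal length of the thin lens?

f = 70.9 cm (converging)

m = −d_i/d_o ⇒ d_i = −m·d_o = −(-5.23)·(84.4) = 441.4 cm.
1/f = 1/d_o + 1/d_i = 1/(84.4) + 1/(441.4) = 0.01411, so f = 70.9 cm.
Since f is positive, the thin lens is converging.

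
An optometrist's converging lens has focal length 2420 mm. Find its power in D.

P = +0.413 D

f = 242 cm = 2.42 m.
P = 1/f = 1/(2.42 m) = +0.413 D.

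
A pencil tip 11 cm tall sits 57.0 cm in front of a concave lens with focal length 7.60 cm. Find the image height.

1.29 cm

For a concave lens, f = -7.60 cm.
1/d_i = 1/f − 1/d_o = 1/(-7.600) − 1/(57.0) = -0.1491, so d_i = -6.706 cm.
m = −d_i/d_o = +0.1176.
|h_i| = |m|·h_o = 0.1176 × 11 = 1.29 cm. The image is virtual, upright and reduced, on the same side as the object.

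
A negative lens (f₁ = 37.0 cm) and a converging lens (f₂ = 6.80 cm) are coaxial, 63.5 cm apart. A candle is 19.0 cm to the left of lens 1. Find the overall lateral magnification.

f₁ = −37.0 cm (diverging).
Lens 1: 1/d_i1 = 1/(-37.0) − 1/(19.0) = -0.07966, so d_i1 = -12.55 cm; m₁ = −d_i1/d_o1 = +0.6605.
d_o2 = 63.5 − (-12.55) = 76.05 cm.
Lens 2: 1/d_i2 = 1/(6.80) − 1/(76.05) = 0.1339, so d_i2 = 7.468 cm; m₂ = −d_i2/d_o2 = -0.09819.
m = m₁·m₂ = (+0.6605)(-0.09819) = -0.0649.

m = -0.0649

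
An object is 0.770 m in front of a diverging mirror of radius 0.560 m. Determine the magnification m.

m = +0.267

f = R/2 = 0.560/2 = 0.2800 m; for a diverging mirror, f = -0.2800 m.
1/d_i = 1/f − 1/d_o = 1/(-0.2800) − 1/(0.770) = -4.870, so d_i = -0.2053 m.
m = −d_i/d_o = −(-0.2053)/(0.770) = +0.267.
The image is virtual, upright and reduced, behind the mirror.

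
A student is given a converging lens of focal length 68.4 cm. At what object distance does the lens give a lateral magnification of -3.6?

87.4 cm

m = −d_i/d_o ⇒ d_i = −m·d_o.
1/f = 1/d_o + 1/d_i = 1/d_o − 1/(m·d_o) = (1 − 1/m)/d_o, so d_o = f(1 − 1/m) = (68.40)(1 − 1/(-3.6)) = 87.4 cm.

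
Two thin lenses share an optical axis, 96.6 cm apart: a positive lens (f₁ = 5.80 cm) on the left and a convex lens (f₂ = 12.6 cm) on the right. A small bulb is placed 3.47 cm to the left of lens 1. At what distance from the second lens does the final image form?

14.3 cm

Lens 1: 1/d_i1 = 1/f₁ − 1/d_o1 = 1/(5.80) − 1/(3.47) = -0.1158, so d_i1 = -8.638 cm.
The intermediate image is 8.638 cm to the left of lens 1 (virtual), which is 96.6 − (-8.638) = 105.2 cm to the left of lens 2, so d_o2 = +105.2 cm.
Lens 2: 1/d_i2 = 1/f₂ − 1/d_o2 = 1/(12.6) − 1/(105.2) = 0.06986, so d_i2 = 14.3 cm.
The final image is real, 14.3 cm to the right of lens 2 (overall magnification ≈ -0.34).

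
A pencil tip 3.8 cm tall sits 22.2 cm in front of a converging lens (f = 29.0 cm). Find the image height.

16.2 cm

1/d_i = 1/f − 1/d_o = 1/(29.00) − 1/(22.2) = -0.01056, so d_i = -94.68 cm.
m = −d_i/d_o = +4.265.
|h_i| = |m|·h_o = 4.265 × 3.8 = 16.2 cm. The image is virtual, upright and enlarged, on the same side as the object.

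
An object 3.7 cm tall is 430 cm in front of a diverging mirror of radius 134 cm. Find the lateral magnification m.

f = R/2 = 134/2 = 67.00 cm; for a diverging mirror, f = -67.00 cm.
1/d_i = 1/f − 1/d_o = 1/(-67.00) − 1/(430) = -0.01725, so d_i = -57.97 cm.
m = −d_i/d_o = −(-57.97)/(430) = +0.135.
The image is virtual, upright and reduced, behind the mirror.

m = +0.135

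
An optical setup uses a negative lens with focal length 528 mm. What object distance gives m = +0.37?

899 mm

For a negative lens, f = -528 mm.
m = −d_i/d_o ⇒ d_i = −m·d_o.
1/f = 1/d_o + 1/d_i = 1/d_o − 1/(m·d_o) = (1 − 1/m)/d_o, so d_o = f(1 − 1/m) = (-528.0)(1 − 1/(+0.37)) = 899 mm.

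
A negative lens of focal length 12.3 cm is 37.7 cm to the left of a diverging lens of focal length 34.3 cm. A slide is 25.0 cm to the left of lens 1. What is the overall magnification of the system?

m = +0.141

f₁ = −12.3 cm (diverging).
Lens 1: 1/d_i1 = 1/(-12.3) − 1/(25.0) = -0.1213, so d_i1 = -8.244 cm; m₁ = −d_i1/d_o1 = +0.3298.
d_o2 = 37.7 − (-8.244) = 45.94 cm.
f₂ = −34.3 cm (diverging).
Lens 2: 1/d_i2 = 1/(-34.3) − 1/(45.94) = -0.05092, so d_i2 = -19.64 cm; m₂ = −d_i2/d_o2 = +0.4275.
m = m₁·m₂ = (+0.3298)(+0.4275) = +0.141.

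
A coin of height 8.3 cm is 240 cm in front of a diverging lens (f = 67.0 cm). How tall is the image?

1.81 cm

For a diverging lens, f = -67.0 cm.
1/d_i = 1/f − 1/d_o = 1/(-67.00) − 1/(240) = -0.01909, so d_i = -52.38 cm.
m = −d_i/d_o = +0.2182.
|h_i| = |m|·h_o = 0.2182 × 8.3 = 1.81 cm. The image is virtual, upright and reduced, on the same side as the object.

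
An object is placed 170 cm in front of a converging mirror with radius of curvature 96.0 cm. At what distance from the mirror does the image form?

f = R/2 = 96.0/2 = 48.00 cm.
Mirror equation: 1/d_i = 1/f − 1/d_o = 1/(48.00) − 1/(170) = 0.02083 − 0.005882 = 0.01495, so d_i = 66.9 cm.
The image is real, inverted and reduced, in front of the mirror.

66.9 cm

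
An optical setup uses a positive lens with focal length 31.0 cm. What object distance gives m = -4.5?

m = −d_i/d_o ⇒ d_i = −m·d_o.
1/f = 1/d_o + 1/d_i = 1/d_o − 1/(m·d_o) = (1 − 1/m)/d_o, so d_o = f(1 − 1/m) = (31.00)(1 − 1/(-4.5)) = 37.9 cm.

37.9 cm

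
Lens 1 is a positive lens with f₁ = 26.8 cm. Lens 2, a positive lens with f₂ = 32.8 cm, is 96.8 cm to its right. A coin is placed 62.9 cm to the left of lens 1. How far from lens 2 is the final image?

Lens 1: 1/d_i1 = 1/f₁ − 1/d_o1 = 1/(26.8) − 1/(62.9) = 0.02142, so d_i1 = 46.70 cm.
The intermediate image is 46.70 cm to the right of lens 1, which is 96.8 − (46.70) = 50.10 cm to the left of lens 2, so d_o2 = +50.10 cm.
Lens 2: 1/d_i2 = 1/f₂ − 1/d_o2 = 1/(32.8) − 1/(50.10) = 0.01053, so d_i2 = 95.0 cm.
The final image is real, 95.0 cm to the right of lens 2 (overall magnification ≈ 1.4).

95.0 cm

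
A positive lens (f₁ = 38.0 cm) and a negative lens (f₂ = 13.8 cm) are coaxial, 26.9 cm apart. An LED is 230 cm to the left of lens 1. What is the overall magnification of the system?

m = +0.567

Lens 1: 1/d_i1 = 1/(38.0) − 1/(230) = 0.02197, so d_i1 = 45.52 cm; m₁ = −d_i1/d_o1 = -0.1979.
d_o2 = 26.9 − (45.52) = -18.62 cm (virtual object).
f₂ = −13.8 cm (diverging).
Lens 2: 1/d_i2 = 1/(-13.8) − 1/(-18.62) = -0.01876, so d_i2 = -53.31 cm; m₂ = −d_i2/d_o2 = -2.863.
m = m₁·m₂ = (-0.1979)(-2.863) = +0.567.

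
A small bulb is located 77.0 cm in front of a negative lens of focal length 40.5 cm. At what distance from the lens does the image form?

26.5 cm

For a negative lens, f = -40.5 cm.
Thin-lens equation: 1/q = 1/f − 1/p = 1/(-40.50) − 1/(77.0) = -0.02469 − 0.01299 = -0.03768, so q = -26.5 cm.
The image is virtual, upright and reduced, on the same side as the object.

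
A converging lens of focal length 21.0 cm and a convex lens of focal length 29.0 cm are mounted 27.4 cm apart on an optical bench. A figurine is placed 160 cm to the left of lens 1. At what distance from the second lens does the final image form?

Lens 1: 1/d_i1 = 1/f₁ − 1/d_o1 = 1/(21.0) − 1/(160) = 0.04137, so d_i1 = 24.17 cm.
The intermediate image is 24.17 cm to the right of lens 1, which is 27.4 − (24.17) = 3.230 cm to the left of lens 2, so d_o2 = +3.230 cm.
Lens 2: 1/d_i2 = 1/f₂ − 1/d_o2 = 1/(29.0) − 1/(3.230) = -0.2751, so d_i2 = -3.63 cm.
The final image is virtual, 3.63 cm to the left of lens 2 (overall magnification ≈ -0.17).

3.63 cm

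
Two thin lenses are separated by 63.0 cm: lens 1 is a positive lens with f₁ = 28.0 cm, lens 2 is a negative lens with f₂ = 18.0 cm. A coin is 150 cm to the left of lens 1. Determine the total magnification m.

Lens 1: 1/d_i1 = 1/(28.0) − 1/(150) = 0.02905, so d_i1 = 34.43 cm; m₁ = −d_i1/d_o1 = -0.2295.
d_o2 = 63.0 − (34.43) = 28.57 cm.
f₂ = −18.0 cm (diverging).
Lens 2: 1/d_i2 = 1/(-18.0) − 1/(28.57) = -0.09056, so d_i2 = -11.04 cm; m₂ = −d_i2/d_o2 = +0.3865.
m = m₁·m₂ = (-0.2295)(+0.3865) = -0.0887.

m = -0.0887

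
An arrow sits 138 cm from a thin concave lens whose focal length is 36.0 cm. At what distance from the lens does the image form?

For a concave lens, f = -36.0 cm.
Thin-lens equation: 1/d_i = 1/f − 1/d_o = 1/(-36.00) − 1/(138) = -0.02778 − 0.007246 = -0.03502, so d_i = -28.6 cm.
The image is virtual, upright and reduced, on the same side as the object.

28.6 cm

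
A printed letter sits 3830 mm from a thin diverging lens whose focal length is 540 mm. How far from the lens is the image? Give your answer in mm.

For a diverging lens, f = -540 mm.
Thin-lens equation: 1/s_i = 1/f − 1/s_o = 1/(-540.0) − 1/(3830) = -0.001852 − 0.0002611 = -0.002113, so s_i = -473 mm.
The image is virtual, upright and reduced, on the same side as the object.

473 mm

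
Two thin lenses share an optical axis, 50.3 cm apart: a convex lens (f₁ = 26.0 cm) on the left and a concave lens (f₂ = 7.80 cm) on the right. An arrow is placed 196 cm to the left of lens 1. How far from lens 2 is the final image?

5.64 cm

Lens 1: 1/d_i1 = 1/f₁ − 1/d_o1 = 1/(26.0) − 1/(196) = 0.03336, so d_i1 = 29.98 cm.
The intermediate image is 29.98 cm to the right of lens 1, which is 50.3 − (29.98) = 20.32 cm to the left of lens 2, so d_o2 = +20.32 cm.
Lens 2 is diverging, so f₂ = −7.80 cm.
Lens 2: 1/d_i2 = 1/f₂ − 1/d_o2 = 1/(-7.80) − 1/(20.32) = -0.1774, so d_i2 = -5.64 cm.
The final image is virtual, 5.64 cm to the left of lens 2 (overall magnification ≈ -0.042).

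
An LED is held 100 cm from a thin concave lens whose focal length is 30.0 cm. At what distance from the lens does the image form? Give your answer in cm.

23.1 cm

For a concave lens, f = -30.0 cm.
Lens equation: 1/s_i = 1/f − 1/s_o = 1/(-30.00) − 1/(100) = -0.03333 − 0.01000 = -0.04333, so s_i = -23.1 cm.
The image is virtual, upright and reduced, on the same side as the object.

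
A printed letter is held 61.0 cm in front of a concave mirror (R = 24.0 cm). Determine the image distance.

14.9 cm

f = R/2 = 24.0/2 = 12.00 cm.
Mirror equation: 1/s_i = 1/f − 1/s_o = 1/(12.00) − 1/(61.0) = 0.08333 − 0.01639 = 0.06694, so s_i = 14.9 cm.
The image is real, inverted and reduced, in front of the mirror.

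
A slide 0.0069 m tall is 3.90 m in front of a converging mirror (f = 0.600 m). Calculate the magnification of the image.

m = -0.182

1/d_i = 1/f − 1/d_o = 1/(0.6000) − 1/(3.90) = 1.410, so d_i = 0.7091 m.
m = −d_i/d_o = −(0.7091)/(3.90) = -0.182.
The image is real, inverted and reduced, in front of the mirror.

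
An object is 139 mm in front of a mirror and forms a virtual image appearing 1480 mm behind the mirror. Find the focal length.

f = 153 mm (concave)

Virtual image ⇒ d_i = −1480 mm.
1/f = 1/d_o + 1/d_i = 1/(139) + 1/(-1480) = 0.006519, so f = 153 mm.
Since f is positive, the mirror is concave.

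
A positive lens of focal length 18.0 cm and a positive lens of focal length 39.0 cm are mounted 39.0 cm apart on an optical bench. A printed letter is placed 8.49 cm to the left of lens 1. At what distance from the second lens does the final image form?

Lens 1: 1/d_i1 = 1/f₁ − 1/d_o1 = 1/(18.0) − 1/(8.49) = -0.06223, so d_i1 = -16.07 cm.
The intermediate image is 16.07 cm to the left of lens 1 (virtual), which is 39.0 − (-16.07) = 55.07 cm to the left of lens 2, so d_o2 = +55.07 cm.
Lens 2: 1/d_i2 = 1/f₂ − 1/d_o2 = 1/(39.0) − 1/(55.07) = 0.007482, so d_i2 = 134 cm.
The final image is real, 134 cm to the right of lens 2 (overall magnification ≈ -4.6).

134 cm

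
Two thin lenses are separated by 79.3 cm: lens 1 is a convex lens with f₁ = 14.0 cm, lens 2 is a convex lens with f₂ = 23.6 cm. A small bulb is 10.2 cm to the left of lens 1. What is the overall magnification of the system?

Lens 1: 1/d_i1 = 1/(14.0) − 1/(10.2) = -0.02661, so d_i1 = -37.58 cm; m₁ = −d_i1/d_o1 = +3.684.
d_o2 = 79.3 − (-37.58) = 116.9 cm.
Lens 2: 1/d_i2 = 1/(23.6) − 1/(116.9) = 0.03382, so d_i2 = 29.57 cm; m₂ = −d_i2/d_o2 = -0.2529.
m = m₁·m₂ = (+3.684)(-0.2529) = -0.932.

m = -0.932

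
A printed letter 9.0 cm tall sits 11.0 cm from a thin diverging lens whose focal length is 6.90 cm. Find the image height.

3.47 cm

For a diverging lens, f = -6.90 cm.
1/d_i = 1/f − 1/d_o = 1/(-6.900) − 1/(11.0) = -0.2358, so d_i = -4.240 cm.
m = −d_i/d_o = +0.3855.
|h_i| = |m|·h_o = 0.3855 × 9.0 = 3.47 cm. The image is virtual, upright and reduced, on the same side as the object.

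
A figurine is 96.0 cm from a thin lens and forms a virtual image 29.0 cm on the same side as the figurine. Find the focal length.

Virtual image ⇒ d_i = −29.0 cm.
1/f = 1/d_o + 1/d_i = 1/(96.0) + 1/(-29.0) = -0.02407, so f = -41.6 cm.
Since f is negative, the thin lens is diverging.

f = -41.6 cm (diverging)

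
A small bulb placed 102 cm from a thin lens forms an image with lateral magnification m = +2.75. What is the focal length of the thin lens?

m = −d_i/d_o ⇒ d_i = −m·d_o = −(+2.75)·(102) = -280.5 cm.
1/f = 1/d_o + 1/d_i = 1/(102) + 1/(-280.5) = 0.006239, so f = 160 cm.
Since f is positive, the thin lens is converging.

f = 160 cm (converging)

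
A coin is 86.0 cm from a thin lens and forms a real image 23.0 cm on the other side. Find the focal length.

f = 18.1 cm (converging)

Real image ⇒ d_i = +23.0 cm.
1/f = 1/d_o + 1/d_i = 1/(86.0) + 1/(23.0) = 0.05511, so f = 18.1 cm.
Since f is positive, the thin lens is converging.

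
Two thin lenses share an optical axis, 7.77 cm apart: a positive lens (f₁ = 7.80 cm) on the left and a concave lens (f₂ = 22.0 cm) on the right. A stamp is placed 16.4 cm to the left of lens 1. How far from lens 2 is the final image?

10.5 cm

Lens 1: 1/d_i1 = 1/f₁ − 1/d_o1 = 1/(7.80) − 1/(16.4) = 0.06723, so d_i1 = 14.87 cm.
The intermediate image is 14.87 cm to the right of lens 1, which lies 7.100 cm to the right of lens 2 — a virtual object — so d_o2 = −7.100 cm.
Lens 2 is diverging, so f₂ = −22.0 cm.
Lens 2: 1/d_i2 = 1/f₂ − 1/d_o2 = 1/(-22.0) − 1/(-7.100) = 0.09539, so d_i2 = 10.5 cm.
The final image is real, 10.5 cm to the right of lens 2 (overall magnification ≈ -1.3).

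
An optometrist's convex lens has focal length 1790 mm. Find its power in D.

f = 179 cm = 1.79 m.
P = 1/f = 1/(1.79 m) = +0.559 D.

P = +0.559 D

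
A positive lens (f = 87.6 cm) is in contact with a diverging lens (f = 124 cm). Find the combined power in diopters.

P₁ = 1/f₁ = 1/(0.876 m) = +1.142 D; P₂ = 1/f₂ = 1/(-1.24 m) = -0.8065 D.
For thin lenses in contact, P = P₁ + P₂ = (+1.142) + (-0.8065) = +0.335 D.

P = +0.335 D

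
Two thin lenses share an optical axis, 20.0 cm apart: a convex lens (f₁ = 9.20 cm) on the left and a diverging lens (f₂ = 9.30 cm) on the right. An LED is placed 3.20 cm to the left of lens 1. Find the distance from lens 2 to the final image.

Lens 1: 1/d_i1 = 1/f₁ − 1/d_o1 = 1/(9.20) − 1/(3.20) = -0.2038, so d_i1 = -4.907 cm.
The intermediate image is 4.907 cm to the left of lens 1 (virtual), which is 20.0 − (-4.907) = 24.91 cm to the left of lens 2, so d_o2 = +24.91 cm.
Lens 2 is diverging, so f₂ = −9.30 cm.
Lens 2: 1/d_i2 = 1/f₂ − 1/d_o2 = 1/(-9.30) − 1/(24.91) = -0.1477, so d_i2 = -6.77 cm.
The final image is virtual, 6.77 cm to the left of lens 2 (overall magnification ≈ 0.42).

6.77 cm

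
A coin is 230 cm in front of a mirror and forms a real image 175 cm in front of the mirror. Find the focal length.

f = 99.4 cm (concave)

Real image ⇒ d_i = +175 cm.
1/f = 1/d_o + 1/d_i = 1/(230) + 1/(175) = 0.01006, so f = 99.4 cm.
Since f is positive, the mirror is concave.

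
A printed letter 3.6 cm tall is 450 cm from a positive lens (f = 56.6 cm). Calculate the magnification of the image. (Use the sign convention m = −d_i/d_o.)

m = -0.144

1/d_i = 1/f − 1/d_o = 1/(56.60) − 1/(450) = 0.01545, so d_i = 64.74 cm.
m = −d_i/d_o = −(64.74)/(450) = -0.144.
The image is real, inverted and reduced, on the far side of the lens.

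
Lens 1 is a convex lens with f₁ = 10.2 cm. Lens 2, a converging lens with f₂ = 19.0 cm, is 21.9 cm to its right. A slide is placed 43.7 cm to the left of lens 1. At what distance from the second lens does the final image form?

15.7 cm

Lens 1: 1/d_i1 = 1/f₁ − 1/d_o1 = 1/(10.2) − 1/(43.7) = 0.07516, so d_i1 = 13.31 cm.
The intermediate image is 13.31 cm to the right of lens 1, which is 21.9 − (13.31) = 8.590 cm to the left of lens 2, so d_o2 = +8.590 cm.
Lens 2: 1/d_i2 = 1/f₂ − 1/d_o2 = 1/(19.0) − 1/(8.590) = -0.06378, so d_i2 = -15.7 cm.
The final image is virtual, 15.7 cm to the left of lens 2 (overall magnification ≈ -0.56).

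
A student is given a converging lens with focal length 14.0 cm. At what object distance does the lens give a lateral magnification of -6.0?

16.3 cm

m = −d_i/d_o ⇒ d_i = −m·d_o.
1/f = 1/d_o + 1/d_i = 1/d_o − 1/(m·d_o) = (1 − 1/m)/d_o, so d_o = f(1 − 1/m) = (14.00)(1 − 1/(-6.0)) = 16.3 cm.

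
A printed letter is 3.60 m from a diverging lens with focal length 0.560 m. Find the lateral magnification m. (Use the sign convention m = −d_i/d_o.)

For a diverging lens, f = -0.560 m.
1/d_i = 1/f − 1/d_o = 1/(-0.5600) − 1/(3.60) = -2.063, so d_i = -0.4846 m.
m = −d_i/d_o = −(-0.4846)/(3.60) = +0.135.
The image is virtual, upright and reduced, on the same side as the object.

m = +0.135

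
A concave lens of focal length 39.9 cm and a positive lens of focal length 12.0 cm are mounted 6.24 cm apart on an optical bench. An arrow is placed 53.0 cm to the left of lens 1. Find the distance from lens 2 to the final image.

20.5 cm

Lens 1 is diverging, so f₁ = −39.9 cm.
Lens 1: 1/d_i1 = 1/f₁ − 1/d_o1 = 1/(-39.9) − 1/(53.0) = -0.04393, so d_i1 = -22.76 cm.
The intermediate image is 22.76 cm to the left of lens 1 (virtual), which is 6.24 − (-22.76) = 29.00 cm to the left of lens 2, so d_o2 = +29.00 cm.
Lens 2: 1/d_i2 = 1/f₂ − 1/d_o2 = 1/(12.0) − 1/(29.00) = 0.04885, so d_i2 = 20.5 cm.
The final image is real, 20.5 cm to the right of lens 2 (overall magnification ≈ -0.30).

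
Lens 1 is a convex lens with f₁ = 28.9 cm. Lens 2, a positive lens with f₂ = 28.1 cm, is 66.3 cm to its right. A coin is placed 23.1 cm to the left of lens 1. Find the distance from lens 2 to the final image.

Lens 1: 1/d_i1 = 1/f₁ − 1/d_o1 = 1/(28.9) − 1/(23.1) = -0.008688, so d_i1 = -115.1 cm.
The intermediate image is 115.1 cm to the left of lens 1 (virtual), which is 66.3 − (-115.1) = 181.4 cm to the left of lens 2, so d_o2 = +181.4 cm.
Lens 2: 1/d_i2 = 1/f₂ − 1/d_o2 = 1/(28.1) − 1/(181.4) = 0.03007, so d_i2 = 33.3 cm.
The final image is real, 33.3 cm to the right of lens 2 (overall magnification ≈ -0.91).

33.3 cm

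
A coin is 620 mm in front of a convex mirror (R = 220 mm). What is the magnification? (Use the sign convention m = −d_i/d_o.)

f = R/2 = 220/2 = 110.0 mm; for a convex mirror, f = -110.0 mm.
1/d_i = 1/f − 1/d_o = 1/(-110.0) − 1/(620) = -0.01070, so d_i = -93.42 mm.
m = −d_i/d_o = −(-93.42)/(620) = +0.151.
The image is virtual, upright and reduced, behind the mirror.

m = +0.151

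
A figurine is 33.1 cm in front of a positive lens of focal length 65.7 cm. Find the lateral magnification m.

m = +2.02

1/d_i = 1/f − 1/d_o = 1/(65.70) − 1/(33.1) = -0.01499, so d_i = -66.71 cm.
m = −d_i/d_o = −(-66.71)/(33.1) = +2.02.
The image is virtual, upright and enlarged, on the same side as the object.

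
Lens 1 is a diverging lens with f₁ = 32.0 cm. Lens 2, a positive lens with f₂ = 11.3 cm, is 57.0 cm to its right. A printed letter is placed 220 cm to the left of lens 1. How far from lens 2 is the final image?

Lens 1 is diverging, so f₁ = −32.0 cm.
Lens 1: 1/d_i1 = 1/f₁ − 1/d_o1 = 1/(-32.0) − 1/(220) = -0.03580, so d_i1 = -27.94 cm.
The intermediate image is 27.94 cm to the left of lens 1 (virtual), which is 57.0 − (-27.94) = 84.94 cm to the left of lens 2, so d_o2 = +84.94 cm.
Lens 2: 1/d_i2 = 1/f₂ − 1/d_o2 = 1/(11.3) − 1/(84.94) = 0.07672, so d_i2 = 13.0 cm.
The final image is real, 13.0 cm to the right of lens 2 (overall magnification ≈ -0.019).

13.0 cm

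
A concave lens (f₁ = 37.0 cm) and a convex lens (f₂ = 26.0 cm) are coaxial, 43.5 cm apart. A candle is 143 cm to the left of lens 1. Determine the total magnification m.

f₁ = −37.0 cm (diverging).
Lens 1: 1/d_i1 = 1/(-37.0) − 1/(143) = -0.03402, so d_i1 = -29.39 cm; m₁ = −d_i1/d_o1 = +0.2055.
d_o2 = 43.5 − (-29.39) = 72.89 cm.
Lens 2: 1/d_i2 = 1/(26.0) − 1/(72.89) = 0.02474, so d_i2 = 40.42 cm; m₂ = −d_i2/d_o2 = -0.5545.
m = m₁·m₂ = (+0.2055)(-0.5545) = -0.114.

m = -0.114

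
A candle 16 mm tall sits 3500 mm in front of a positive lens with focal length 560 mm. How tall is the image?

1/d_i = 1/f − 1/d_o = 1/(560.0) − 1/(3500) = 0.001500, so d_i = 666.7 mm.
m = −d_i/d_o = -0.1905.
|h_i| = |m|·h_o = 0.1905 × 16 = 3.05 mm. The image is real, inverted and reduced, on the far side of the lens.

3.05 mm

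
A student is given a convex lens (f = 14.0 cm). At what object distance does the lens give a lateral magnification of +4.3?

m = −d_i/d_o ⇒ d_i = −m·d_o.
1/f = 1/d_o + 1/d_i = 1/d_o − 1/(m·d_o) = (1 − 1/m)/d_o, so d_o = f(1 − 1/m) = (14.00)(1 − 1/(+4.3)) = 10.7 cm.

10.7 cm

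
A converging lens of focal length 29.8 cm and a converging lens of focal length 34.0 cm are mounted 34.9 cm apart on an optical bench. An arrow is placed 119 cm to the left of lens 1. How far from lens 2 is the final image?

Lens 1: 1/d_i1 = 1/f₁ − 1/d_o1 = 1/(29.8) − 1/(119) = 0.02515, so d_i1 = 39.76 cm.
The intermediate image is 39.76 cm to the right of lens 1, which lies 4.860 cm to the right of lens 2 — a virtual object — so d_o2 = −4.860 cm.
Lens 2: 1/d_i2 = 1/f₂ − 1/d_o2 = 1/(34.0) − 1/(-4.860) = 0.2352, so d_i2 = 4.25 cm.
The final image is real, 4.25 cm to the right of lens 2 (overall magnification ≈ -0.29).

4.25 cm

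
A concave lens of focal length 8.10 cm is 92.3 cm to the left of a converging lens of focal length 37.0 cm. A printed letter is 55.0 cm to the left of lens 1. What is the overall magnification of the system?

f₁ = −8.10 cm (diverging).
Lens 1: 1/d_i1 = 1/(-8.10) − 1/(55.0) = -0.1416, so d_i1 = -7.060 cm; m₁ = −d_i1/d_o1 = +0.1284.
d_o2 = 92.3 − (-7.060) = 99.36 cm.
Lens 2: 1/d_i2 = 1/(37.0) − 1/(99.36) = 0.01696, so d_i2 = 58.95 cm; m₂ = −d_i2/d_o2 = -0.5933.
m = m₁·m₂ = (+0.1284)(-0.5933) = -0.0762.

m = -0.0762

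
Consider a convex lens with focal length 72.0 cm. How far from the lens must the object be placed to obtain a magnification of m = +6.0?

m = −d_i/d_o ⇒ d_i = −m·d_o.
1/f = 1/d_o + 1/d_i = 1/d_o − 1/(m·d_o) = (1 − 1/m)/d_o, so d_o = f(1 − 1/m) = (72.00)(1 − 1/(+6.0)) = 60.0 cm.

60.0 cm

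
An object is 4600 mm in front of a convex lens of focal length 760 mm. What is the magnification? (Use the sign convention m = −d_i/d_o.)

m = -0.198

1/d_i = 1/f − 1/d_o = 1/(760.0) − 1/(4600) = 0.001098, so d_i = 910.4 mm.
m = −d_i/d_o = −(910.4)/(4600) = -0.198.
The image is real, inverted and reduced, on the far side of the lens.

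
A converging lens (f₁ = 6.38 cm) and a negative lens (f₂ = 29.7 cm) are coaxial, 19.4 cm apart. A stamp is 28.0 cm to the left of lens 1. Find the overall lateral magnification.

m = -0.215

Lens 1: 1/d_i1 = 1/(6.38) − 1/(28.0) = 0.1210, so d_i1 = 8.263 cm; m₁ = −d_i1/d_o1 = -0.2951.
d_o2 = 19.4 − (8.263) = 11.14 cm.
f₂ = −29.7 cm (diverging).
Lens 2: 1/d_i2 = 1/(-29.7) − 1/(11.14) = -0.1234, so d_i2 = -8.101 cm; m₂ = −d_i2/d_o2 = +0.7272.
m = m₁·m₂ = (-0.2951)(+0.7272) = -0.215.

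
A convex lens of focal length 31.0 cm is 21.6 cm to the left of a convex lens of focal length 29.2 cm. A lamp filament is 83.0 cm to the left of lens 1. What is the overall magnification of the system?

Lens 1: 1/d_i1 = 1/(31.0) − 1/(83.0) = 0.02021, so d_i1 = 49.48 cm; m₁ = −d_i1/d_o1 = -0.5961.
d_o2 = 21.6 − (49.48) = -27.88 cm (virtual object).
Lens 2: 1/d_i2 = 1/(29.2) − 1/(-27.88) = 0.07011, so d_i2 = 14.26 cm; m₂ = −d_i2/d_o2 = +0.5116.
m = m₁·m₂ = (-0.5961)(+0.5116) = -0.305.

m = -0.305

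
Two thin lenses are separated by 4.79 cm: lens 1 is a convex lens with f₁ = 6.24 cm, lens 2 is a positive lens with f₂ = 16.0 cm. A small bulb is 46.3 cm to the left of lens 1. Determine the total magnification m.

m = -0.135

Lens 1: 1/d_i1 = 1/(6.24) − 1/(46.3) = 0.1387, so d_i1 = 7.212 cm; m₁ = −d_i1/d_o1 = -0.1558.
d_o2 = 4.79 − (7.212) = -2.422 cm (virtual object).
Lens 2: 1/d_i2 = 1/(16.0) − 1/(-2.422) = 0.4754, so d_i2 = 2.104 cm; m₂ = −d_i2/d_o2 = +0.8685.
m = m₁·m₂ = (-0.1558)(+0.8685) = -0.135.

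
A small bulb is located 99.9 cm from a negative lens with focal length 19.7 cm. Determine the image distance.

For a negative lens, f = -19.7 cm.
Lens equation: 1/q = 1/f − 1/p = 1/(-19.70) − 1/(99.9) = -0.05076 − 0.01001 = -0.06077, so q = -16.5 cm.
The image is virtual, upright and reduced, on the same side as the object.

16.5 cm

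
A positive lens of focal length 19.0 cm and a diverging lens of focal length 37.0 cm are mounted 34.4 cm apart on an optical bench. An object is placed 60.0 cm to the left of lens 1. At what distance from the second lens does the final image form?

5.60 cm

Lens 1: 1/d_i1 = 1/f₁ − 1/d_o1 = 1/(19.0) − 1/(60.0) = 0.03596, so d_i1 = 27.80 cm.
The intermediate image is 27.80 cm to the right of lens 1, which is 34.4 − (27.80) = 6.600 cm to the left of lens 2, so d_o2 = +6.600 cm.
Lens 2 is diverging, so f₂ = −37.0 cm.
Lens 2: 1/d_i2 = 1/f₂ − 1/d_o2 = 1/(-37.0) − 1/(6.600) = -0.1785, so d_i2 = -5.60 cm.
The final image is virtual, 5.60 cm to the left of lens 2 (overall magnification ≈ -0.39).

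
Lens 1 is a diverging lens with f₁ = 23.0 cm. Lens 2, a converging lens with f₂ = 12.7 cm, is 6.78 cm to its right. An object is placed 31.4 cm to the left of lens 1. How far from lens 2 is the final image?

34.6 cm

Lens 1 is diverging, so f₁ = −23.0 cm.
Lens 1: 1/d_i1 = 1/f₁ − 1/d_o1 = 1/(-23.0) − 1/(31.4) = -0.07533, so d_i1 = -13.28 cm.
The intermediate image is 13.28 cm to the left of lens 1 (virtual), which is 6.78 − (-13.28) = 20.06 cm to the left of lens 2, so d_o2 = +20.06 cm.
Lens 2: 1/d_i2 = 1/f₂ − 1/d_o2 = 1/(12.7) − 1/(20.06) = 0.02889, so d_i2 = 34.6 cm.
The final image is real, 34.6 cm to the right of lens 2 (overall magnification ≈ -0.73).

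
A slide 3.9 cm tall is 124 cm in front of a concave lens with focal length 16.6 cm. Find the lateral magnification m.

For a concave lens, f = -16.6 cm.
1/d_i = 1/f − 1/d_o = 1/(-16.60) − 1/(124) = -0.06831, so d_i = -14.64 cm.
m = −d_i/d_o = −(-14.64)/(124) = +0.118.
The image is virtual, upright and reduced, on the same side as the object.

m = +0.118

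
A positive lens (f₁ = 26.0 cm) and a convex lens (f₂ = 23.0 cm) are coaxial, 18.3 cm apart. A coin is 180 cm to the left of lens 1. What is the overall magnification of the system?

m = -0.111

Lens 1: 1/d_i1 = 1/(26.0) − 1/(180) = 0.03291, so d_i1 = 30.39 cm; m₁ = −d_i1/d_o1 = -0.1688.
d_o2 = 18.3 − (30.39) = -12.09 cm (virtual object).
Lens 2: 1/d_i2 = 1/(23.0) − 1/(-12.09) = 0.1262, so d_i2 = 7.924 cm; m₂ = −d_i2/d_o2 = +0.6555.
m = m₁·m₂ = (-0.1688)(+0.6555) = -0.111.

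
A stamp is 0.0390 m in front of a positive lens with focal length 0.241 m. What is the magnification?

1/d_i = 1/f − 1/d_o = 1/(0.2410) − 1/(0.0390) = -21.49, so d_i = -0.04653 m.
m = −d_i/d_o = −(-0.04653)/(0.0390) = +1.19.
The image is virtual, upright and enlarged, on the same side as the object.

m = +1.19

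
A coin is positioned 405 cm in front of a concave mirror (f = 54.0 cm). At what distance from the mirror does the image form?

62.3 cm

Mirror equation: 1/q = 1/f − 1/p = 1/(54.00) − 1/(405) = 0.01852 − 0.002469 = 0.01605, so q = 62.3 cm.
The image is real, inverted and reduced, in front of the mirror.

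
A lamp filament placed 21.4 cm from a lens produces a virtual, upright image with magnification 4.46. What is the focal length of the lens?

m = −d_i/d_o ⇒ d_i = −m·d_o = −(+4.46)·(21.4) = -95.44 cm.
1/f = 1/d_o + 1/d_i = 1/(21.4) + 1/(-95.44) = 0.03625, so f = 27.6 cm.
Since f is positive, the lens is converging.

f = 27.6 cm (converging)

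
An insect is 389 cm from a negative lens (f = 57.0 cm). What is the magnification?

m = +0.128

For a negative lens, f = -57.0 cm.
1/d_i = 1/f − 1/d_o = 1/(-57.00) − 1/(389) = -0.02011, so d_i = -49.72 cm.
m = −d_i/d_o = −(-49.72)/(389) = +0.128.
The image is virtual, upright and reduced, on the same side as the object.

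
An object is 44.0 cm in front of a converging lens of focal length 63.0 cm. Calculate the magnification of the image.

1/d_i = 1/f − 1/d_o = 1/(63.00) − 1/(44.0) = -0.006854, so d_i = -145.9 cm.
m = −d_i/d_o = −(-145.9)/(44.0) = +3.32.
The image is virtual, upright and enlarged, on the same side as the object.

m = +3.32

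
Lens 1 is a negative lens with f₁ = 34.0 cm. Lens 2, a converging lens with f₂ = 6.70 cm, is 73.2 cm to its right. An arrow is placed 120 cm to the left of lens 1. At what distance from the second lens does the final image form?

7.18 cm

Lens 1 is diverging, so f₁ = −34.0 cm.
Lens 1: 1/d_i1 = 1/f₁ − 1/d_o1 = 1/(-34.0) − 1/(120) = -0.03775, so d_i1 = -26.49 cm.
The intermediate image is 26.49 cm to the left of lens 1 (virtual), which is 73.2 − (-26.49) = 99.69 cm to the left of lens 2, so d_o2 = +99.69 cm.
Lens 2: 1/d_i2 = 1/f₂ − 1/d_o2 = 1/(6.70) − 1/(99.69) = 0.1392, so d_i2 = 7.18 cm.
The final image is real, 7.18 cm to the right of lens 2 (overall magnification ≈ -0.016).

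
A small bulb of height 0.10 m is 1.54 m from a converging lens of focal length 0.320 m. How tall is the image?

1/d_i = 1/f − 1/d_o = 1/(0.3200) − 1/(1.54) = 2.476, so d_i = 0.4039 m.
m = −d_i/d_o = -0.2623.
|h_i| = |m|·h_o = 0.2623 × 0.10 = 0.0262 m. The image is real, inverted and reduced, on the far side of the lens.

0.0262 m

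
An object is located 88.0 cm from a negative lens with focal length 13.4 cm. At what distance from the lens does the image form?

11.6 cm

For a negative lens, f = -13.4 cm.
Lens equation: 1/s_i = 1/f − 1/s_o = 1/(-13.40) − 1/(88.0) = -0.07463 − 0.01136 = -0.08599, so s_i = -11.6 cm.
The image is virtual, upright and reduced, on the same side as the object.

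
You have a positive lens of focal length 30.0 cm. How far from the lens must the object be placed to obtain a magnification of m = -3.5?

38.6 cm

m = −d_i/d_o ⇒ d_i = −m·d_o.
1/f = 1/d_o + 1/d_i = 1/d_o − 1/(m·d_o) = (1 − 1/m)/d_o, so d_o = f(1 − 1/m) = (30.00)(1 − 1/(-3.5)) = 38.6 cm.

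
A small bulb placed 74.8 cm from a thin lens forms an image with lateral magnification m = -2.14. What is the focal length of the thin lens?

f = 51.0 cm (converging)

m = −d_i/d_o ⇒ d_i = −m·d_o = −(-2.14)·(74.8) = 160.1 cm.
1/f = 1/d_o + 1/d_i = 1/(74.8) + 1/(160.1) = 0.01962, so f = 51.0 cm.
Since f is positive, the thin lens is converging.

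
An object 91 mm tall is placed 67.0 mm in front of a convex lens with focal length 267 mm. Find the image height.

121 mm

1/d_i = 1/f − 1/d_o = 1/(267.0) − 1/(67.0) = -0.01118, so d_i = -89.44 mm.
m = −d_i/d_o = +1.335.
|h_i| = |m|·h_o = 1.335 × 91 = 121 mm. The image is virtual, upright and enlarged, on the same side as the object.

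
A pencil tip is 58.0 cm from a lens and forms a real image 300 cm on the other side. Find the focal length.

Real image ⇒ d_i = +300 cm.
1/f = 1/d_o + 1/d_i = 1/(58.0) + 1/(300) = 0.02057, so f = 48.6 cm.
Since f is positive, the lens is converging.

f = 48.6 cm (converging)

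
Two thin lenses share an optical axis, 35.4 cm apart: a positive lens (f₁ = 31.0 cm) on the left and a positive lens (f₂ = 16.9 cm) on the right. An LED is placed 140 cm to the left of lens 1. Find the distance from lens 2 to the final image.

3.50 cm

Lens 1: 1/d_i1 = 1/f₁ − 1/d_o1 = 1/(31.0) − 1/(140) = 0.02512, so d_i1 = 39.82 cm.
The intermediate image is 39.82 cm to the right of lens 1, which lies 4.420 cm to the right of lens 2 — a virtual object — so d_o2 = −4.420 cm.
Lens 2: 1/d_i2 = 1/f₂ − 1/d_o2 = 1/(16.9) − 1/(-4.420) = 0.2854, so d_i2 = 3.50 cm.
The final image is real, 3.50 cm to the right of lens 2 (overall magnification ≈ -0.23).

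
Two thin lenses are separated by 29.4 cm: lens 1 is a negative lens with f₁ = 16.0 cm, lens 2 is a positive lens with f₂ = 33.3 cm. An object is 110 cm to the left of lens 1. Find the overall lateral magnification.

m = -0.420

f₁ = −16.0 cm (diverging).
Lens 1: 1/d_i1 = 1/(-16.0) − 1/(110) = -0.07159, so d_i1 = -13.97 cm; m₁ = −d_i1/d_o1 = +0.1270.
d_o2 = 29.4 − (-13.97) = 43.37 cm.
Lens 2: 1/d_i2 = 1/(33.3) − 1/(43.37) = 0.006973, so d_i2 = 143.4 cm; m₂ = −d_i2/d_o2 = -3.307.
m = m₁·m₂ = (+0.1270)(-3.307) = -0.420.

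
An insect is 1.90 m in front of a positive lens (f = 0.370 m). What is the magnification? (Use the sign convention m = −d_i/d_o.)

m = -0.242

1/d_i = 1/f − 1/d_o = 1/(0.3700) − 1/(1.90) = 2.176, so d_i = 0.4595 m.
m = −d_i/d_o = −(0.4595)/(1.90) = -0.242.
The image is real, inverted and reduced, on the far side of the lens.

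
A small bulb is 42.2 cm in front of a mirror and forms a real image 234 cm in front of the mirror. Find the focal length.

f = 35.8 cm (concave)

Real image ⇒ d_i = +234 cm.
1/f = 1/d_o + 1/d_i = 1/(42.2) + 1/(234) = 0.02797, so f = 35.8 cm.
Since f is positive, the mirror is concave.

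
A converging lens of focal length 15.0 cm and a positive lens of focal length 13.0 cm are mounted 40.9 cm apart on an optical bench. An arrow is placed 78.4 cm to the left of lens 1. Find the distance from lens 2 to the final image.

31.1 cm

Lens 1: 1/d_i1 = 1/f₁ − 1/d_o1 = 1/(15.0) − 1/(78.4) = 0.05391, so d_i1 = 18.55 cm.
The intermediate image is 18.55 cm to the right of lens 1, which is 40.9 − (18.55) = 22.35 cm to the left of lens 2, so d_o2 = +22.35 cm.
Lens 2: 1/d_i2 = 1/f₂ − 1/d_o2 = 1/(13.0) − 1/(22.35) = 0.03218, so d_i2 = 31.1 cm.
The final image is real, 31.1 cm to the right of lens 2 (overall magnification ≈ 0.33).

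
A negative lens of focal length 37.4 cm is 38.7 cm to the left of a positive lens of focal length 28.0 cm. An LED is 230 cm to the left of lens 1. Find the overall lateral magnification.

f₁ = −37.4 cm (diverging).
Lens 1: 1/d_i1 = 1/(-37.4) − 1/(230) = -0.03109, so d_i1 = -32.17 cm; m₁ = −d_i1/d_o1 = +0.1399.
d_o2 = 38.7 − (-32.17) = 70.87 cm.
Lens 2: 1/d_i2 = 1/(28.0) − 1/(70.87) = 0.02160, so d_i2 = 46.29 cm; m₂ = −d_i2/d_o2 = -0.6531.
m = m₁·m₂ = (+0.1399)(-0.6531) = -0.0914.

m = -0.0914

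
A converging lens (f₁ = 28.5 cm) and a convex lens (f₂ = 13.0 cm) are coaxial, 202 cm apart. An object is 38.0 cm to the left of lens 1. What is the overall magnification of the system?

m = +0.520

Lens 1: 1/d_i1 = 1/(28.5) − 1/(38.0) = 0.008772, so d_i1 = 114.0 cm; m₁ = −d_i1/d_o1 = -3.000.
d_o2 = 202 − (114.0) = 88.00 cm.
Lens 2: 1/d_i2 = 1/(13.0) − 1/(88.00) = 0.06556, so d_i2 = 15.25 cm; m₂ = −d_i2/d_o2 = -0.1733.
m = m₁·m₂ = (-3.000)(-0.1733) = +0.520.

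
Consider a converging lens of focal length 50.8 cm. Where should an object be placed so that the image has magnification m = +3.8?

37.4 cm

m = −d_i/d_o ⇒ d_i = −m·d_o.
1/f = 1/d_o + 1/d_i = 1/d_o − 1/(m·d_o) = (1 − 1/m)/d_o, so d_o = f(1 − 1/m) = (50.80)(1 − 1/(+3.8)) = 37.4 cm.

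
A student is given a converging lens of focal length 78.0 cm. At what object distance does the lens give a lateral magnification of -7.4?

m = −d_i/d_o ⇒ d_i = −m·d_o.
1/f = 1/d_o + 1/d_i = 1/d_o − 1/(m·d_o) = (1 − 1/m)/d_o, so d_o = f(1 − 1/m) = (78.00)(1 − 1/(-7.4)) = 88.5 cm.

88.5 cm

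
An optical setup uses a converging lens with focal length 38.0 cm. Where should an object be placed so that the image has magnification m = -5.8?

44.6 cm

m = −d_i/d_o ⇒ d_i = −m·d_o.
1/f = 1/d_o + 1/d_i = 1/d_o − 1/(m·d_o) = (1 − 1/m)/d_o, so d_o = f(1 − 1/m) = (38.00)(1 − 1/(-5.8)) = 44.6 cm.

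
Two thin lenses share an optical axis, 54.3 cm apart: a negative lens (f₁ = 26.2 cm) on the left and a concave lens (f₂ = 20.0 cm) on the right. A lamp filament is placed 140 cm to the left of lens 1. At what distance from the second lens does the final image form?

15.8 cm

Lens 1 is diverging, so f₁ = −26.2 cm.
Lens 1: 1/d_i1 = 1/f₁ − 1/d_o1 = 1/(-26.2) − 1/(140) = -0.04531, so d_i1 = -22.07 cm.
The intermediate image is 22.07 cm to the left of lens 1 (virtual), which is 54.3 − (-22.07) = 76.37 cm to the left of lens 2, so d_o2 = +76.37 cm.
Lens 2 is diverging, so f₂ = −20.0 cm.
Lens 2: 1/d_i2 = 1/f₂ − 1/d_o2 = 1/(-20.0) − 1/(76.37) = -0.06309, so d_i2 = -15.8 cm.
The final image is virtual, 15.8 cm to the left of lens 2 (overall magnification ≈ 0.033).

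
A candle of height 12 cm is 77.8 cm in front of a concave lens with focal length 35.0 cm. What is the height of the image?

3.72 cm

For a concave lens, f = -35.0 cm.
1/d_i = 1/f − 1/d_o = 1/(-35.00) − 1/(77.8) = -0.04142, so d_i = -24.14 cm.
m = −d_i/d_o = +0.3103.
|h_i| = |m|·h_o = 0.3103 × 12 = 3.72 cm. The image is virtual, upright and reduced, on the same side as the object.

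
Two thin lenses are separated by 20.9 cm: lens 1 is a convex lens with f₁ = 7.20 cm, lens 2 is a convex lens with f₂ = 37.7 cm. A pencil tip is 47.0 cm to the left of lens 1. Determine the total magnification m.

m = -0.270

Lens 1: 1/d_i1 = 1/(7.20) − 1/(47.0) = 0.1176, so d_i1 = 8.503 cm; m₁ = −d_i1/d_o1 = -0.1809.
d_o2 = 20.9 − (8.503) = 12.40 cm.
Lens 2: 1/d_i2 = 1/(37.7) − 1/(12.40) = -0.05412, so d_i2 = -18.48 cm; m₂ = −d_i2/d_o2 = +1.490.
m = m₁·m₂ = (-0.1809)(+1.490) = -0.270.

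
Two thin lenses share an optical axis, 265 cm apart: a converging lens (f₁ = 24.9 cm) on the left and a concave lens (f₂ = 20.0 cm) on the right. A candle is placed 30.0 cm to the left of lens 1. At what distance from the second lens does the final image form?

17.1 cm

Lens 1: 1/d_i1 = 1/f₁ − 1/d_o1 = 1/(24.9) − 1/(30.0) = 0.006827, so d_i1 = 146.5 cm.
The intermediate image is 146.5 cm to the right of lens 1, which is 265 − (146.5) = 118.5 cm to the left of lens 2, so d_o2 = +118.5 cm.
Lens 2 is diverging, so f₂ = −20.0 cm.
Lens 2: 1/d_i2 = 1/f₂ − 1/d_o2 = 1/(-20.0) − 1/(118.5) = -0.05844, so d_i2 = -17.1 cm.
The final image is virtual, 17.1 cm to the left of lens 2 (overall magnification ≈ -0.70).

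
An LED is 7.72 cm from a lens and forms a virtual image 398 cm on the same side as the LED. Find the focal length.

Virtual image ⇒ d_i = −398 cm.
1/f = 1/d_o + 1/d_i = 1/(7.72) + 1/(-398) = 0.1270, so f = 7.87 cm.
Since f is positive, the lens is converging.

f = 7.87 cm (converging)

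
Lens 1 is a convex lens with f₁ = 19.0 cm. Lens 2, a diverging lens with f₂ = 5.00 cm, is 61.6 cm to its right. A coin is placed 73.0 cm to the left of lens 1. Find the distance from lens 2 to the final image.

4.39 cm

Lens 1: 1/d_i1 = 1/f₁ − 1/d_o1 = 1/(19.0) − 1/(73.0) = 0.03893, so d_i1 = 25.69 cm.
The intermediate image is 25.69 cm to the right of lens 1, which is 61.6 − (25.69) = 35.91 cm to the left of lens 2, so d_o2 = +35.91 cm.
Lens 2 is diverging, so f₂ = −5.00 cm.
Lens 2: 1/d_i2 = 1/f₂ − 1/d_o2 = 1/(-5.00) − 1/(35.91) = -0.2278, so d_i2 = -4.39 cm.
The final image is virtual, 4.39 cm to the left of lens 2 (overall magnification ≈ -0.043).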